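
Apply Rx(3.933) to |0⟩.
-0.3855|0⟩ - 0.9227i|1⟩

Rx(3.933) = [[cos(θ/2), −i·sin(θ/2)], [−i·sin(θ/2), cos(θ/2)]]; θ = 3.933, cos(θ/2) ≈ -0.385458, sin(θ/2) ≈ 0.922726.
With a = amp(|0⟩) = 1 and b = amp(|1⟩) = 0:
new amp(|0⟩) = (-0.385458)·a + (-0.922726i)·b = -0.3855
new amp(|1⟩) = (-0.922726i)·a + (-0.385458)·b = -0.9227i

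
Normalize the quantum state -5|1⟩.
-|1⟩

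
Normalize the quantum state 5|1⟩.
|1⟩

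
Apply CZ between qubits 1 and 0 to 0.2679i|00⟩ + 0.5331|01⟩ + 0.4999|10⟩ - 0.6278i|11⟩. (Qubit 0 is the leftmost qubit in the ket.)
0.2679i|00⟩ + 0.5331|01⟩ + 0.4999|10⟩ + 0.6278i|11⟩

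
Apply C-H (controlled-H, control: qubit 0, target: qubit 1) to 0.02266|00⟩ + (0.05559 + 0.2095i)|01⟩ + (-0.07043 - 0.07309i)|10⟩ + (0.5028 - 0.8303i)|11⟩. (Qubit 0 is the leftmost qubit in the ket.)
0.02266|00⟩ + (0.05559 + 0.2095i)|01⟩ + (0.3057 - 0.6388i)|10⟩ + (-0.4053 + 0.5354i)|11⟩

C-H leaves the control-|0⟩ kets |00⟩, |01⟩ unchanged and applies H to qubit 1 on the control-|1⟩ pair (|10⟩, |11⟩).
H = [[1/√2, 1/√2], [1/√2, -1/√2]].
With a = amp(|10⟩) = (-0.07043 - 0.07309i) and b = amp(|11⟩) = (0.5028 - 0.8303i):
new amp(|10⟩) = (1/√2)·a + (1/√2)·b = (0.3057 - 0.6388i)
new amp(|11⟩) = (1/√2)·a + (-1/√2)·b = (-0.4053 + 0.5354i)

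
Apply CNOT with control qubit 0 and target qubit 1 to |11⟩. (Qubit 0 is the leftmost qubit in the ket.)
|10⟩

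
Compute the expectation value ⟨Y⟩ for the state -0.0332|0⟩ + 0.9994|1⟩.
0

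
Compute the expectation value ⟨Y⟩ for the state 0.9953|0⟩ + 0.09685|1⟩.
0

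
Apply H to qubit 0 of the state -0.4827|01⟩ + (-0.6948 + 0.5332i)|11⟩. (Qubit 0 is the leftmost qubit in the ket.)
(-0.8326 + 0.377i)|01⟩ + (0.15 - 0.377i)|11⟩

H on qubit 0 mixes each pair of kets that differ only in qubit 0: amplitudes (a, b) of (|…0…⟩, |…1…⟩) become ((a + b)/√2, (a − b)/√2). Kets absent from the input have amplitude 0.
(|01⟩, |11⟩): (a, b) = (-0.4827, (-0.6948 + 0.5332i)) → ((-0.8326 + 0.377i), (0.15 - 0.377i))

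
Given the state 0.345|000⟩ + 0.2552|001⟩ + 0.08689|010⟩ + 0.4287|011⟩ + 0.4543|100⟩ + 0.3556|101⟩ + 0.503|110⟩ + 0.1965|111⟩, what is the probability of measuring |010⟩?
0.00755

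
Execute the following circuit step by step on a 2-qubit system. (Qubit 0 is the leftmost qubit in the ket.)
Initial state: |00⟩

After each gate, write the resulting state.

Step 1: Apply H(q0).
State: 1/√2|00⟩ + 1/√2|10⟩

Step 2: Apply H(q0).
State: |00⟩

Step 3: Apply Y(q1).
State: i|01⟩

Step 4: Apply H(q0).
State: (1/√2)i|01⟩ + (1/√2)i|11⟩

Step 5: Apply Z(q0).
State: (1/√2)i|01⟩ - (1/√2)i|11⟩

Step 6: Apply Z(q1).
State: -(1/√2)i|01⟩ + (1/√2)i|11⟩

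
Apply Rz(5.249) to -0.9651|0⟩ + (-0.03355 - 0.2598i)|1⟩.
(0.8389 + 0.4771i)|0⟩ + (0.1576 + 0.2092i)|1⟩

Rz(5.249) = [[e^(−iθ/2), 0], [0, e^(iθ/2)]] with e^(±iθ/2) = cos(θ/2) ± i·sin(θ/2); θ = 5.249, cos(θ/2) ≈ -0.86926, sin(θ/2) ≈ 0.494355.
With a = amp(|0⟩) = -0.9651 and b = amp(|1⟩) = (-0.03355 - 0.2598i):
new amp(|0⟩) = (-0.86926 - 0.494355i)·a = (0.8389 + 0.4771i)
new amp(|1⟩) = (-0.86926 + 0.494355i)·b = (0.1576 + 0.2092i)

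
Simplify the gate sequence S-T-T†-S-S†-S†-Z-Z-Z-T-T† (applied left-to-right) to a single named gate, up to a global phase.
Z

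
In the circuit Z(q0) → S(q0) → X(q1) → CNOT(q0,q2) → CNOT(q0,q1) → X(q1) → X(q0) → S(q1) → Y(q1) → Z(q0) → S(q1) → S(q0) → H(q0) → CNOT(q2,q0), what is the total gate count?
14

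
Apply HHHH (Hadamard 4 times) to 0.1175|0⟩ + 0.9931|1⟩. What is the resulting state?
0.1175|0⟩ + 0.9931|1⟩

H² = I, so an even number of Hadamards cancels: H^4 = I and the state is unchanged.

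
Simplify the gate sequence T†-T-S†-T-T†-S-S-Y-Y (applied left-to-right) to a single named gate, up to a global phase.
S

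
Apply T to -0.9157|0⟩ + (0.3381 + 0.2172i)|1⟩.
-0.9157|0⟩ + (0.08549 + 0.3927i)|1⟩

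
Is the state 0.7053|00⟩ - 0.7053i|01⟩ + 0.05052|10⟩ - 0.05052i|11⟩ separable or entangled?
Separable

Writing the state as a|00⟩ + b|01⟩ + c|10⟩ + d|11⟩, it is a product state iff ad − bc = 0.
Here (a, b, c, d) = (0.7053, -0.7053i, 0.05052, -0.05052i): ad − bc = (0.7053)(-0.05052i) − (-0.7053i)(0.05052) = 0, so the state is separable.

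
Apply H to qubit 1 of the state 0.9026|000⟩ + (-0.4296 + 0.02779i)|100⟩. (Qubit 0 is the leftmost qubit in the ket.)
0.6382|000⟩ + 0.6382|010⟩ + (-0.3038 + 0.01965i)|100⟩ + (-0.3038 + 0.01965i)|110⟩

H on qubit 1 mixes each pair of kets that differ only in qubit 1: amplitudes (a, b) of (|…0…⟩, |…1…⟩) become ((a + b)/√2, (a − b)/√2). Kets absent from the input have amplitude 0.
(|000⟩, |010⟩): (a, b) = (0.9026, 0) → (0.6382, 0.6382)
(|100⟩, |110⟩): (a, b) = ((-0.4296 + 0.02779i), 0) → ((-0.3038 + 0.01965i), (-0.3038 + 0.01965i))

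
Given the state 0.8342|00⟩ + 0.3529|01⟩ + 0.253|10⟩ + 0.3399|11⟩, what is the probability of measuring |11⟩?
0.1155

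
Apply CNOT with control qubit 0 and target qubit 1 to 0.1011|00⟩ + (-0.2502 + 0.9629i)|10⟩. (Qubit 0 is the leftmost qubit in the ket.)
0.1011|00⟩ + (-0.2502 + 0.9629i)|11⟩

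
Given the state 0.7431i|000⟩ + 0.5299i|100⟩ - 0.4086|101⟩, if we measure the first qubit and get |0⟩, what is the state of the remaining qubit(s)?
i|00⟩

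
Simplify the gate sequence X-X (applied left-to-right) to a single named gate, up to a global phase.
I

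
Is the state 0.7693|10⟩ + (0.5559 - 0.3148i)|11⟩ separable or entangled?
Separable

Writing the state as a|00⟩ + b|01⟩ + c|10⟩ + d|11⟩, it is a product state iff ad − bc = 0.
Here (a, b, c, d) = (0, 0, 0.7693, (0.5559 - 0.3148i)): ad − bc = (0)(0.5559 - 0.3148i) − (0)(0.7693) = 0, so the state is separable.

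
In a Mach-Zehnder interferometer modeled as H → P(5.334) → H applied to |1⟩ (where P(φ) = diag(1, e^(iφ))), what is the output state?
(0.2088 + 0.4065i)|0⟩ + (0.7912 - 0.4065i)|1⟩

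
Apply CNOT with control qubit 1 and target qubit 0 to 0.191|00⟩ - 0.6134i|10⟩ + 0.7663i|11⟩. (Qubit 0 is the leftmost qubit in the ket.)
0.191|00⟩ + 0.7663i|01⟩ - 0.6134i|10⟩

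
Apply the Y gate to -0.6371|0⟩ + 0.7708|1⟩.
-0.7708i|0⟩ - 0.6371i|1⟩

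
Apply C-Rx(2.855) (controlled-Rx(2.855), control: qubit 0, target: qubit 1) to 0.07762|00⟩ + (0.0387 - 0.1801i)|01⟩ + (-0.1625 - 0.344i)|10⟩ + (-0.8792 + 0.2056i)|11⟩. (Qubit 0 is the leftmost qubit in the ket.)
0.07762|00⟩ + (0.0387 - 0.1801i)|01⟩ + (0.1803 + 0.8211i)|10⟩ + (-0.466 + 0.1902i)|11⟩

C-Rx(2.855) leaves the control-|0⟩ kets |00⟩, |01⟩ unchanged and applies Rx(2.855) to qubit 1 on the control-|1⟩ pair (|10⟩, |11⟩).
Rx(2.855) = [[cos(θ/2), −i·sin(θ/2)], [−i·sin(θ/2), cos(θ/2)]]; θ = 2.855, cos(θ/2) ≈ 0.142806, sin(θ/2) ≈ 0.989751.
With a = amp(|10⟩) = (-0.1625 - 0.344i) and b = amp(|11⟩) = (-0.8792 + 0.2056i):
new amp(|10⟩) = (0.142806)·a + (-0.989751i)·b = (0.1803 + 0.8211i)
new amp(|11⟩) = (-0.989751i)·a + (0.142806)·b = (-0.466 + 0.1902i)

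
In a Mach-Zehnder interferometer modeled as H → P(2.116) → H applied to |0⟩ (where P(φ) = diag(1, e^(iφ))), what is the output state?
(0.2407 + 0.4275i)|0⟩ + (0.7593 - 0.4275i)|1⟩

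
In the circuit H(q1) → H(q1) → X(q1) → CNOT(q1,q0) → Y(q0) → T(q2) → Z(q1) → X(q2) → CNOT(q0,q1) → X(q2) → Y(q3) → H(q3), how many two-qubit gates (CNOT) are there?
2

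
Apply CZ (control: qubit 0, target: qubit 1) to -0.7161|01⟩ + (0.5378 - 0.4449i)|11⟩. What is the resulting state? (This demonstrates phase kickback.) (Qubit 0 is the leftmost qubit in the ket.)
-0.7161|01⟩ + (-0.5378 + 0.4449i)|11⟩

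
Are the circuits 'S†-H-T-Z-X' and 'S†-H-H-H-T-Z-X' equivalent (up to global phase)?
Yes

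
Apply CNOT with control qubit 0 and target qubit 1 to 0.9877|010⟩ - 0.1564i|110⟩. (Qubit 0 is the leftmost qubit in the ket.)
0.9877|010⟩ - 0.1564i|100⟩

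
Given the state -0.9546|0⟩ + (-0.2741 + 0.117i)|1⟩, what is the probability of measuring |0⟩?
0.9113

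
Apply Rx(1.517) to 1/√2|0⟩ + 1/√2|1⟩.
(0.5133 - 0.4864i)|0⟩ + (0.5133 - 0.4864i)|1⟩

Rx(1.517) = [[cos(θ/2), −i·sin(θ/2)], [−i·sin(θ/2), cos(θ/2)]]; θ = 1.517, cos(θ/2) ≈ 0.725869, sin(θ/2) ≈ 0.687833.
With a = amp(|0⟩) = 1/√2 and b = amp(|1⟩) = 1/√2:
new amp(|0⟩) = (0.725869)·a + (-0.687833i)·b = (0.5133 - 0.4864i)
new amp(|1⟩) = (-0.687833i)·a + (0.725869)·b = (0.5133 - 0.4864i)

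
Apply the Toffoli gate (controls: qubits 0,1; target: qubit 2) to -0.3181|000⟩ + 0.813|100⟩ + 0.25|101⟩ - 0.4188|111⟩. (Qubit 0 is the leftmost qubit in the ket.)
-0.3181|000⟩ + 0.813|100⟩ + 0.25|101⟩ - 0.4188|110⟩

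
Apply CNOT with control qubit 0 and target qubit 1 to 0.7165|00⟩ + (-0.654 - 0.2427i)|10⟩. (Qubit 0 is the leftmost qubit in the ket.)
0.7165|00⟩ + (-0.654 - 0.2427i)|11⟩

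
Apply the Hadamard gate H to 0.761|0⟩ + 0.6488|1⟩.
0.9969|0⟩ + 0.07934|1⟩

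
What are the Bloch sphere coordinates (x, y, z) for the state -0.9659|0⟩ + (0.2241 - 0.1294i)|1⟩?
(-0.4329, 0.25, 0.866)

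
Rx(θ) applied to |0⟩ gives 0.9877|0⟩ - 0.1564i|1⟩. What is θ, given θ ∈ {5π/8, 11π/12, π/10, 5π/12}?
π/10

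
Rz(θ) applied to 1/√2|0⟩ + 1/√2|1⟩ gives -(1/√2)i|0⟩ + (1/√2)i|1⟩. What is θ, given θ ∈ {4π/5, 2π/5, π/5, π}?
π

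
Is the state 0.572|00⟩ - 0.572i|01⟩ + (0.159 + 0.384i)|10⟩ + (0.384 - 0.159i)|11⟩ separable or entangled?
Separable

Writing the state as a|00⟩ + b|01⟩ + c|10⟩ + d|11⟩, it is a product state iff ad − bc = 0.
Here (a, b, c, d) = (0.572, -0.572i, (0.159 + 0.384i), (0.384 - 0.159i)): ad − bc = (0.572)(0.384 - 0.159i) − (-0.572i)(0.159 + 0.384i) = 0, so the state is separable.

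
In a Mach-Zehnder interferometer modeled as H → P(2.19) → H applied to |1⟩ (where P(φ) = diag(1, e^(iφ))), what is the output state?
(0.7902 - 0.4072i)|0⟩ + (0.2098 + 0.4072i)|1⟩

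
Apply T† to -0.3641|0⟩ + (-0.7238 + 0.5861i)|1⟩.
-0.3641|0⟩ + (-0.09737 + 0.9262i)|1⟩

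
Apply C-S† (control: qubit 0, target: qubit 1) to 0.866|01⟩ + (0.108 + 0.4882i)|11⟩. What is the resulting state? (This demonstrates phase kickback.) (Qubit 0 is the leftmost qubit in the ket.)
0.866|01⟩ + (0.4882 - 0.108i)|11⟩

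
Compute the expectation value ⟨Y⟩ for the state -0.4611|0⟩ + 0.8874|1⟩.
0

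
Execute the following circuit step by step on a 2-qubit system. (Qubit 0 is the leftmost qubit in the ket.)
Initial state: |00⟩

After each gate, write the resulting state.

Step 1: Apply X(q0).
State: |10⟩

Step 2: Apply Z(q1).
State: |10⟩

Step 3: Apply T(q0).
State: (1/√2 + (1/√2)i)|10⟩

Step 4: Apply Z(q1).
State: (1/√2 + (1/√2)i)|10⟩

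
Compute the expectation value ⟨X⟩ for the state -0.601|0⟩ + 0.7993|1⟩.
-0.9608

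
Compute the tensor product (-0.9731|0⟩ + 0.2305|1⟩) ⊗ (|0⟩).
-0.9731|00⟩ + 0.2305|10⟩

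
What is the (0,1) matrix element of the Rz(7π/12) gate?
0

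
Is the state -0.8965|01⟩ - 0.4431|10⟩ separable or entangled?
Entangled

Writing the state as a|00⟩ + b|01⟩ + c|10⟩ + d|11⟩, it is a product state iff ad − bc = 0.
Here (a, b, c, d) = (0, -0.8965, -0.4431, 0): ad − bc = (0)(0) − (-0.8965)(-0.4431) = -0.3972 ≠ 0, so the state is entangled.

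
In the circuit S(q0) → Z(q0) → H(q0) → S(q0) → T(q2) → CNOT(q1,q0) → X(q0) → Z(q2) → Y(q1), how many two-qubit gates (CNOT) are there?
1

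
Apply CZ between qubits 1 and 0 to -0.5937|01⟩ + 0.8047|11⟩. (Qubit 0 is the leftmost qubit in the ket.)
-0.5937|01⟩ - 0.8047|11⟩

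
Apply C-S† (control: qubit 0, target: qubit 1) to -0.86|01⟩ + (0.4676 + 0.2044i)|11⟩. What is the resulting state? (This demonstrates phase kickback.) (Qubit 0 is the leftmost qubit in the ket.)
-0.86|01⟩ + (0.2044 - 0.4676i)|11⟩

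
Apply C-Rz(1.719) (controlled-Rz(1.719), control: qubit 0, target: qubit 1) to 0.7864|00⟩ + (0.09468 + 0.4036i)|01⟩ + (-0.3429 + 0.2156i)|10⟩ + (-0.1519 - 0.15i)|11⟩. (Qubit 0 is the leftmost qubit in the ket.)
0.7864|00⟩ + (0.09468 + 0.4036i)|01⟩ + (-0.06053 + 0.4005i)|10⟩ + (0.01446 - 0.213i)|11⟩

C-Rz(1.719) leaves the control-|0⟩ kets |00⟩, |01⟩ unchanged and applies Rz(1.719) to qubit 1 on the control-|1⟩ pair (|10⟩, |11⟩).
Rz(1.719) = [[e^(−iθ/2), 0], [0, e^(iθ/2)]] with e^(±iθ/2) = cos(θ/2) ± i·sin(θ/2); θ = 1.719, cos(θ/2) ≈ 0.652816, sin(θ/2) ≈ 0.757516.
With a = amp(|10⟩) = (-0.3429 + 0.2156i) and b = amp(|11⟩) = (-0.1519 - 0.15i):
new amp(|10⟩) = (0.652816 - 0.757516i)·a = (-0.06053 + 0.4005i)
new amp(|11⟩) = (0.652816 + 0.757516i)·b = (0.01446 - 0.213i)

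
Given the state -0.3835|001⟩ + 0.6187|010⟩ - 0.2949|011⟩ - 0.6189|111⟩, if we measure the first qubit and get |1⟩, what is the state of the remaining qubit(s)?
-|11⟩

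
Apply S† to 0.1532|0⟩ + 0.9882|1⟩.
0.1532|0⟩ - 0.9882i|1⟩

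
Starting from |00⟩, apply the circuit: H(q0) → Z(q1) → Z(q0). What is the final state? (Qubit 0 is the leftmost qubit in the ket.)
1/√2|00⟩ - 1/√2|10⟩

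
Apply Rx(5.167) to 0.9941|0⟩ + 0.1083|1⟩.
(-0.8433 - 0.05735i)|0⟩ + (-0.09187 - 0.5264i)|1⟩

Rx(5.167) = [[cos(θ/2), −i·sin(θ/2)], [−i·sin(θ/2), cos(θ/2)]]; θ = 5.167, cos(θ/2) ≈ -0.848267, sin(θ/2) ≈ 0.529569.
With a = amp(|0⟩) = 0.9941 and b = amp(|1⟩) = 0.1083:
new amp(|0⟩) = (-0.848267)·a + (-0.529569i)·b = (-0.8433 - 0.05735i)
new amp(|1⟩) = (-0.529569i)·a + (-0.848267)·b = (-0.09187 - 0.5264i)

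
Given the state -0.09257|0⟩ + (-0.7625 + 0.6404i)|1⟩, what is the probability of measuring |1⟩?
0.9915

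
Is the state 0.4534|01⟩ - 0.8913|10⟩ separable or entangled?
Entangled

Writing the state as a|00⟩ + b|01⟩ + c|10⟩ + d|11⟩, it is a product state iff ad − bc = 0.
Here (a, b, c, d) = (0, 0.4534, -0.8913, 0): ad − bc = (0)(0) − (0.4534)(-0.8913) = 0.4041 ≠ 0, so the state is entangled.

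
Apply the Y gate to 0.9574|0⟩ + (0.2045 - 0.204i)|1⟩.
(-0.204 - 0.2045i)|0⟩ + 0.9574i|1⟩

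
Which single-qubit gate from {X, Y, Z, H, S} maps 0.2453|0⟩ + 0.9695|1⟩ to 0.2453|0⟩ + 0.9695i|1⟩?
S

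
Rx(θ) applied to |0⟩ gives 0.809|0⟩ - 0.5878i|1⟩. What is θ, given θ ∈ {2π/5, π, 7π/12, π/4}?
2π/5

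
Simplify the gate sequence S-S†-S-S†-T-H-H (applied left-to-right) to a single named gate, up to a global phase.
T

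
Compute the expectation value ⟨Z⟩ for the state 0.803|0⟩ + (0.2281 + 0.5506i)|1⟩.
0.2896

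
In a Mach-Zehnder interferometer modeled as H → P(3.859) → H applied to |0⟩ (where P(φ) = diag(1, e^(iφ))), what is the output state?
(0.1232 - 0.3287i)|0⟩ + (0.8768 + 0.3287i)|1⟩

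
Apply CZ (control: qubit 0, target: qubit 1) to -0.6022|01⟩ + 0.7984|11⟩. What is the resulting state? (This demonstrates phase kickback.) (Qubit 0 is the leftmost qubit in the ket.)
-0.6022|01⟩ - 0.7984|11⟩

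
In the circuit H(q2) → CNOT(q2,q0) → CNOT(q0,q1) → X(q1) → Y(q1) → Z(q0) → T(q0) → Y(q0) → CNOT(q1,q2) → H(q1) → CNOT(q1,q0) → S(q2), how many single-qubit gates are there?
8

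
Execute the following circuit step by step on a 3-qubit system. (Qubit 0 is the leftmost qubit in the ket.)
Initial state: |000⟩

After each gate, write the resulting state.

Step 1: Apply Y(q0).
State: i|100⟩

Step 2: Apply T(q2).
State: i|100⟩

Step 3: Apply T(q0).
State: (-1/√2 + (1/√2)i)|100⟩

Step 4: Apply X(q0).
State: (-1/√2 + (1/√2)i)|000⟩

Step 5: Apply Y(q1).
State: (-1/√2 - (1/√2)i)|010⟩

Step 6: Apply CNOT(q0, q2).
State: (-1/√2 - (1/√2)i)|010⟩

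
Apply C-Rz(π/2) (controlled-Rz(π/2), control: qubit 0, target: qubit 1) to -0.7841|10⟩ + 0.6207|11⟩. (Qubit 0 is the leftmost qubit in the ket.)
(-0.5544 + 0.5544i)|10⟩ + (0.4389 + 0.4389i)|11⟩

C-Rz(π/2) leaves the control-|0⟩ kets |00⟩, |01⟩ unchanged and applies Rz(π/2) to qubit 1 on the control-|1⟩ pair (|10⟩, |11⟩).
Rz(π/2) = [[e^(−iθ/2), 0], [0, e^(iθ/2)]] with e^(±iθ/2) = cos(θ/2) ± i·sin(θ/2); θ = π/2, cos(θ/2) ≈ 0.707107, sin(θ/2) ≈ 0.707107.
With a = amp(|10⟩) = -0.7841 and b = amp(|11⟩) = 0.6207:
new amp(|10⟩) = (0.707107 - 0.707107i)·a = (-0.5544 + 0.5544i)
new amp(|11⟩) = (0.707107 + 0.707107i)·b = (0.4389 + 0.4389i)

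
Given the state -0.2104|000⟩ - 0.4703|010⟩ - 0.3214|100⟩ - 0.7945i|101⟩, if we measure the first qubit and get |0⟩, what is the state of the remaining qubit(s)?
-0.4084|00⟩ - 0.9128|10⟩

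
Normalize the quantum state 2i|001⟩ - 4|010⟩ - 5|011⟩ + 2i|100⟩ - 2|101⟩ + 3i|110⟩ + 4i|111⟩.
0.2265i|001⟩ - 0.4529|010⟩ - 0.5661|011⟩ + 0.2265i|100⟩ - 0.2265|101⟩ + 0.3397i|110⟩ + 0.4529i|111⟩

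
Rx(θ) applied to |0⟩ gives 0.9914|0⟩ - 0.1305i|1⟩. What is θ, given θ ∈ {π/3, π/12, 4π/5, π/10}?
π/12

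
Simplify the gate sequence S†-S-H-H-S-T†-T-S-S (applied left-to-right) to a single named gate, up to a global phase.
S†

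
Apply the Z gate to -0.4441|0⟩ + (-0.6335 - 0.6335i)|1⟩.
-0.4441|0⟩ + (0.6335 + 0.6335i)|1⟩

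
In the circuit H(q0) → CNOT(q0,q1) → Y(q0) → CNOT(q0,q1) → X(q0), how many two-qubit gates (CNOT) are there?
2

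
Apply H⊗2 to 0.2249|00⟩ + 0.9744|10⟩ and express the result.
0.5997|00⟩ + 0.5997|01⟩ - 0.3748|10⟩ - 0.3748|11⟩

H⊗2 gives amp(|y⟩) = (1/2) Σ_x (−1)^(x·y) amp(|x⟩), where x·y is the number of positions in which both x and y have a 1.
|00⟩: (0.2249 + 0.9744)/2 = 0.5997
|01⟩: (0.2249 + 0.9744)/2 = 0.5997
|10⟩: (0.2249 - 0.9744)/2 = -0.3748
|11⟩: (0.2249 - 0.9744)/2 = -0.3748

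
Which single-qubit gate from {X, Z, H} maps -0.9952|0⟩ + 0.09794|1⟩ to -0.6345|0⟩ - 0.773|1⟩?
H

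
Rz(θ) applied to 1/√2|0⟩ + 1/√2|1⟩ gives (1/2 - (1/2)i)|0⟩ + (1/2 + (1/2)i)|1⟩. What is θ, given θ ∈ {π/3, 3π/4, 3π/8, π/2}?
π/2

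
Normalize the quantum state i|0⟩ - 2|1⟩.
(1/√5)i|0⟩ - 0.8944|1⟩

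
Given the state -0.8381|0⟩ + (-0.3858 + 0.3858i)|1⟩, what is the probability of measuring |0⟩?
0.7024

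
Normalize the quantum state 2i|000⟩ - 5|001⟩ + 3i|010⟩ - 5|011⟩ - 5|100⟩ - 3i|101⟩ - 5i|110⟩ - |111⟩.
0.1803i|000⟩ - 0.4508|001⟩ + 0.2705i|010⟩ - 0.4508|011⟩ - 0.4508|100⟩ - 0.2705i|101⟩ - 0.4508i|110⟩ - 0.09017|111⟩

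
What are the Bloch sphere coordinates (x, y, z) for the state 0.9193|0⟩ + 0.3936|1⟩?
(0.7237, 0, 0.6902)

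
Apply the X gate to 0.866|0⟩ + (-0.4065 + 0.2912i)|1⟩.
(-0.4065 + 0.2912i)|0⟩ + 0.866|1⟩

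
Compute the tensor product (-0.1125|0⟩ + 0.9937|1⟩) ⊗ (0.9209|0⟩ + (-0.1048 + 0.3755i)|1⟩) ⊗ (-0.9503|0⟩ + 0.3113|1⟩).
0.09845|000⟩ - 0.03225|001⟩ + (-0.0112 + 0.04014i)|010⟩ + (0.00367 - 0.01315i)|011⟩ - 0.8696|100⟩ + 0.2849|101⟩ + (0.09896 - 0.3546i)|110⟩ + (-0.03242 + 0.1162i)|111⟩

amp(|b₁b₂…⟩) = product of the factor amplitudes for bits b₁, b₂, …; only kets whose every factor amplitude is nonzero survive.
|000⟩: (-0.1125)(0.9209)(-0.9503) = 0.09845
|001⟩: (-0.1125)(0.9209)(0.3113) = -0.03225
|010⟩: (-0.1125)(-0.1048 + 0.3755i)(-0.9503) = (-0.0112 + 0.04014i)
|011⟩: (-0.1125)(-0.1048 + 0.3755i)(0.3113) = (0.00367 - 0.01315i)
|100⟩: (0.9937)(0.9209)(-0.9503) = -0.8696
|101⟩: (0.9937)(0.9209)(0.3113) = 0.2849
|110⟩: (0.9937)(-0.1048 + 0.3755i)(-0.9503) = (0.09896 - 0.3546i)
|111⟩: (0.9937)(-0.1048 + 0.3755i)(0.3113) = (-0.03242 + 0.1162i)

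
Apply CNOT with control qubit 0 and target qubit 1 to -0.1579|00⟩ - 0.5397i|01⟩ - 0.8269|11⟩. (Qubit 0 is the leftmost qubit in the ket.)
-0.1579|00⟩ - 0.5397i|01⟩ - 0.8269|10⟩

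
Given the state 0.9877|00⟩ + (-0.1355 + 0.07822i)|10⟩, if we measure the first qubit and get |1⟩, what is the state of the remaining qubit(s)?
(-0.8661 + 0.4999i)|0⟩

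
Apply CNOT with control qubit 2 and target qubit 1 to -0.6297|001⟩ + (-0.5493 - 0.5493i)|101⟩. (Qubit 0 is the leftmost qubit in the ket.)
-0.6297|011⟩ + (-0.5493 - 0.5493i)|111⟩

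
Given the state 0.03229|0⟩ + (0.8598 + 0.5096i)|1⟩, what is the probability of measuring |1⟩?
0.9989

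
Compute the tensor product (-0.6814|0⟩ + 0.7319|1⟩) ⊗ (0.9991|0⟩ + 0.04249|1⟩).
-0.6808|00⟩ - 0.02895|01⟩ + 0.7312|10⟩ + 0.0311|11⟩

amp(|b₁b₂…⟩) = product of the factor amplitudes for bits b₁, b₂, …; only kets whose every factor amplitude is nonzero survive.
|00⟩: (-0.6814)(0.9991) = -0.6808
|01⟩: (-0.6814)(0.04249) = -0.02895
|10⟩: (0.7319)(0.9991) = 0.7312
|11⟩: (0.7319)(0.04249) = 0.0311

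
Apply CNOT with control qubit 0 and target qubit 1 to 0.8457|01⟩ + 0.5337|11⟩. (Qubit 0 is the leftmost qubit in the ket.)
0.8457|01⟩ + 0.5337|10⟩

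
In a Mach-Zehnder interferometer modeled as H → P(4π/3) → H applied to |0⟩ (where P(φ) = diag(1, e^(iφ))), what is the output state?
(0.25 - 0.433i)|0⟩ + (0.75 + 0.433i)|1⟩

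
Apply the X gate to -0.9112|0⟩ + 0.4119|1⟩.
0.4119|0⟩ - 0.9112|1⟩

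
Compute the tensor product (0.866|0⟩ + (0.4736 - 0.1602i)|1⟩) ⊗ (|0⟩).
0.866|00⟩ + (0.4736 - 0.1602i)|10⟩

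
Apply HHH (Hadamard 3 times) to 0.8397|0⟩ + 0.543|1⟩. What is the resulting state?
0.9777|0⟩ + 0.2098|1⟩

H² = I, so H^3 = H: a single Hadamard. With (a, b) = (0.8397, 0.543), H gives ((a + b)/√2, (a − b)/√2) = (0.9777, 0.2098).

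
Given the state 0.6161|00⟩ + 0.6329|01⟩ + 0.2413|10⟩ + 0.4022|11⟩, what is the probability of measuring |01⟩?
0.4006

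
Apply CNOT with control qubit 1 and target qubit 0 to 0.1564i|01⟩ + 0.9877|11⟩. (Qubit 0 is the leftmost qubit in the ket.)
0.9877|01⟩ + 0.1564i|11⟩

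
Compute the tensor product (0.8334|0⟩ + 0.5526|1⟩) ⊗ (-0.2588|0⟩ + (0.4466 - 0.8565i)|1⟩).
-0.2157|00⟩ + (0.3722 - 0.7138i)|01⟩ - 0.143|10⟩ + (0.2468 - 0.4733i)|11⟩

amp(|b₁b₂…⟩) = product of the factor amplitudes for bits b₁, b₂, …; only kets whose every factor amplitude is nonzero survive.
|00⟩: (0.8334)(-0.2588) = -0.2157
|01⟩: (0.8334)(0.4466 - 0.8565i) = (0.3722 - 0.7138i)
|10⟩: (0.5526)(-0.2588) = -0.143
|11⟩: (0.5526)(0.4466 - 0.8565i) = (0.2468 - 0.4733i)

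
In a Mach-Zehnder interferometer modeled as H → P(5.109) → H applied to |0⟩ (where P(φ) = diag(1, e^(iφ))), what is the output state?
(0.6931 - 0.4612i)|0⟩ + (0.3069 + 0.4612i)|1⟩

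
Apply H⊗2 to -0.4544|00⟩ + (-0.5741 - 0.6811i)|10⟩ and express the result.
(-0.5143 - 0.3406i)|00⟩ + (-0.5143 - 0.3406i)|01⟩ + (0.05985 + 0.3406i)|10⟩ + (0.05985 + 0.3406i)|11⟩

H⊗2 gives amp(|y⟩) = (1/2) Σ_x (−1)^(x·y) amp(|x⟩), where x·y is the number of positions in which both x and y have a 1.
|00⟩: (-0.4544 + (-0.5741 - 0.6811i))/2 = (-0.5143 - 0.3406i)
|01⟩: (-0.4544 + (-0.5741 - 0.6811i))/2 = (-0.5143 - 0.3406i)
|10⟩: (-0.4544 - (-0.5741 - 0.6811i))/2 = (0.05985 + 0.3406i)
|11⟩: (-0.4544 - (-0.5741 - 0.6811i))/2 = (0.05985 + 0.3406i)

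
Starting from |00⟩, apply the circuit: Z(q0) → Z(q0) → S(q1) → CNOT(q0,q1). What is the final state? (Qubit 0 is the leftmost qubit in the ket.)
|00⟩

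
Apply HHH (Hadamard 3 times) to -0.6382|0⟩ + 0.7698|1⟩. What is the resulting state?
0.09306|0⟩ - 0.9956|1⟩

H² = I, so H^3 = H: a single Hadamard. With (a, b) = (-0.6382, 0.7698), H gives ((a + b)/√2, (a − b)/√2) = (0.09306, -0.9956).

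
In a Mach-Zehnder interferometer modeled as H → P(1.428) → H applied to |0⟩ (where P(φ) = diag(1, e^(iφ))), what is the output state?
(0.5712 + 0.4949i)|0⟩ + (0.4288 - 0.4949i)|1⟩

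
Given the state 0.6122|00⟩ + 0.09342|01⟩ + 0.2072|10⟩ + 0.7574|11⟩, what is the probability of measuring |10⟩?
0.04293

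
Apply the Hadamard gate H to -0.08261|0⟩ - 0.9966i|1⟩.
(-0.05841 - 0.7047i)|0⟩ + (-0.05841 + 0.7047i)|1⟩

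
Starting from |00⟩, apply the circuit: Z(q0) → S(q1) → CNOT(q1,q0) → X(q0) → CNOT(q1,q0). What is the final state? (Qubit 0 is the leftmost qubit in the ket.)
|10⟩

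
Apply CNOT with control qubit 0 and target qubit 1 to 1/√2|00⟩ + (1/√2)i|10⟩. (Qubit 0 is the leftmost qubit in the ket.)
1/√2|00⟩ + (1/√2)i|11⟩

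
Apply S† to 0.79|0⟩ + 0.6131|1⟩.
0.79|0⟩ - 0.6131i|1⟩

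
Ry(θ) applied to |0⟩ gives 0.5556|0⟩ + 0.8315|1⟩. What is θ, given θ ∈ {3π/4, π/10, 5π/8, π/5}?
5π/8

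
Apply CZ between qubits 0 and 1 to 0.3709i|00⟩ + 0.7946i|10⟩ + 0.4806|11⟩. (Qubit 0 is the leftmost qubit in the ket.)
0.3709i|00⟩ + 0.7946i|10⟩ - 0.4806|11⟩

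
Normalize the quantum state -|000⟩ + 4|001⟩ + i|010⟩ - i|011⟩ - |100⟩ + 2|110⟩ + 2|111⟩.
-0.189|000⟩ + 0.7559|001⟩ + 0.189i|010⟩ - 0.189i|011⟩ - 0.189|100⟩ + 1/√7|110⟩ + 1/√7|111⟩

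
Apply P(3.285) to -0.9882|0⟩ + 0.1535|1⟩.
-0.9882|0⟩ + (-0.1519 - 0.02194i)|1⟩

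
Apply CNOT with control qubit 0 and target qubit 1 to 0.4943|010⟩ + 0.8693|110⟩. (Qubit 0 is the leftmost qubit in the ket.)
0.4943|010⟩ + 0.8693|100⟩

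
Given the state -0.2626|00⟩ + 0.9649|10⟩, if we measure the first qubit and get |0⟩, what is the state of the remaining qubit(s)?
-|0⟩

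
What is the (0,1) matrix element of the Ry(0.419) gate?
-0.208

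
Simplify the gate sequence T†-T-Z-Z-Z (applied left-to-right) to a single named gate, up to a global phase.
Z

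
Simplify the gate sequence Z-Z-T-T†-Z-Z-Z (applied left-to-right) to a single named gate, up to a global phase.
Z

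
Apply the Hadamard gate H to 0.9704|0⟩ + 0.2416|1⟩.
0.857|0⟩ + 0.5153|1⟩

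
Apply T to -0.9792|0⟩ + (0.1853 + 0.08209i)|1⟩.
-0.9792|0⟩ + (0.07298 + 0.1891i)|1⟩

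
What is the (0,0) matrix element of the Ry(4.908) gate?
-0.7728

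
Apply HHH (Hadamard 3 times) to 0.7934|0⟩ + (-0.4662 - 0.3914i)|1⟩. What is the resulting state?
(0.2314 - 0.2768i)|0⟩ + (0.8907 + 0.2768i)|1⟩

H² = I, so H^3 = H: a single Hadamard. With (a, b) = (0.7934, (-0.4662 - 0.3914i)), H gives ((a + b)/√2, (a − b)/√2) = ((0.2314 - 0.2768i), (0.8907 + 0.2768i)).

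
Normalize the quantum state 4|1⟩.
|1⟩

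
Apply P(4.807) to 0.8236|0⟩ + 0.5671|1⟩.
0.8236|0⟩ + (0.05357 - 0.5646i)|1⟩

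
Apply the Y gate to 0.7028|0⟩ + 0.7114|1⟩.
-0.7114i|0⟩ + 0.7028i|1⟩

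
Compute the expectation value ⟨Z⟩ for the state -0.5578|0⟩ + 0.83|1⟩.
-0.3778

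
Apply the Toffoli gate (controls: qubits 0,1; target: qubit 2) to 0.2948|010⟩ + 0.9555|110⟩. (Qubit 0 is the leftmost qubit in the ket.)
0.2948|010⟩ + 0.9555|111⟩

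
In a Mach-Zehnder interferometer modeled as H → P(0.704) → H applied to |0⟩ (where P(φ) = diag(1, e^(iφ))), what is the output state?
(0.8811 + 0.3236i)|0⟩ + (0.1189 - 0.3236i)|1⟩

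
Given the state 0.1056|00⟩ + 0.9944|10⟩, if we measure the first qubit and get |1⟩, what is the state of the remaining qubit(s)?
|0⟩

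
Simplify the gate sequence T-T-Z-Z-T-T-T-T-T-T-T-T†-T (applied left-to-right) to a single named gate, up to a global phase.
T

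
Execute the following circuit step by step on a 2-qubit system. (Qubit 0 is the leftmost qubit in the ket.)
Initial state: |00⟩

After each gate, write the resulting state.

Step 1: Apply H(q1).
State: 1/√2|00⟩ + 1/√2|01⟩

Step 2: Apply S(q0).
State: 1/√2|00⟩ + 1/√2|01⟩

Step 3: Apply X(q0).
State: 1/√2|10⟩ + 1/√2|11⟩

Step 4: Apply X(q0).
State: 1/√2|00⟩ + 1/√2|01⟩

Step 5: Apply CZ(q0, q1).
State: 1/√2|00⟩ + 1/√2|01⟩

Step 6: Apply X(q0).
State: 1/√2|10⟩ + 1/√2|11⟩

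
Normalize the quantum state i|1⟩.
i|1⟩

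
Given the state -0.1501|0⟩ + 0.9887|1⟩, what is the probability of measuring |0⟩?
0.02253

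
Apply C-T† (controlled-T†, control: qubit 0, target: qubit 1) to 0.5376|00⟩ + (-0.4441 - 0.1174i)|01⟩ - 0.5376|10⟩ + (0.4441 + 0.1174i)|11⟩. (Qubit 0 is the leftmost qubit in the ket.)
0.5376|00⟩ + (-0.4441 - 0.1174i)|01⟩ - 0.5376|10⟩ + (0.397 - 0.231i)|11⟩

C-T† leaves the control-|0⟩ kets |00⟩, |01⟩ unchanged and applies T† to qubit 1 on the control-|1⟩ pair (|10⟩, |11⟩).
T† = [[1, 0], [0, (1/√2 - (1/√2)i)]].
With a = amp(|10⟩) = -0.5376 and b = amp(|11⟩) = (0.4441 + 0.1174i):
new amp(|10⟩) = (1)·a = -0.5376
new amp(|11⟩) = (1/√2 - (1/√2)i)·b = (0.397 - 0.231i)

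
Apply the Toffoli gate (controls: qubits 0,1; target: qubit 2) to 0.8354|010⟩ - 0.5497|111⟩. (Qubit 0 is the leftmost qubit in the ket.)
0.8354|010⟩ - 0.5497|110⟩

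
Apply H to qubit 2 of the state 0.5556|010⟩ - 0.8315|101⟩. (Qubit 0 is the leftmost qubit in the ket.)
0.3929|010⟩ + 0.3929|011⟩ - 0.588|100⟩ + 0.588|101⟩

H on qubit 2 mixes each pair of kets that differ only in qubit 2: amplitudes (a, b) of (|…0…⟩, |…1…⟩) become ((a + b)/√2, (a − b)/√2). Kets absent from the input have amplitude 0.
(|010⟩, |011⟩): (a, b) = (0.5556, 0) → (0.3929, 0.3929)
(|100⟩, |101⟩): (a, b) = (0, -0.8315) → (-0.588, 0.588)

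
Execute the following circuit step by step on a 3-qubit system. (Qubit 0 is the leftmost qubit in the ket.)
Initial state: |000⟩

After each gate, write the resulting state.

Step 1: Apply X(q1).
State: |010⟩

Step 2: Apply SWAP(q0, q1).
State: |100⟩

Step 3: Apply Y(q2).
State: i|101⟩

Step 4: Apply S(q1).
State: i|101⟩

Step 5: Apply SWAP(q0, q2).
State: i|101⟩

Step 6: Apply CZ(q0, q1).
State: i|101⟩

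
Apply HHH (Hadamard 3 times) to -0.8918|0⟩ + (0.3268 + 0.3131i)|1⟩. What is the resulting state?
(-0.3995 + 0.2214i)|0⟩ + (-0.8617 - 0.2214i)|1⟩

H² = I, so H^3 = H: a single Hadamard. With (a, b) = (-0.8918, (0.3268 + 0.3131i)), H gives ((a + b)/√2, (a − b)/√2) = ((-0.3995 + 0.2214i), (-0.8617 - 0.2214i)).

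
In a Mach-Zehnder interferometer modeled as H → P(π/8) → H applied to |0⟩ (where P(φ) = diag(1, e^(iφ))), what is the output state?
(0.9619 + 0.1913i)|0⟩ + (0.03806 - 0.1913i)|1⟩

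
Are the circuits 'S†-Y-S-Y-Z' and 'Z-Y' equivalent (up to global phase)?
No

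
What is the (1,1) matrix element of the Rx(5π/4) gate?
-0.3827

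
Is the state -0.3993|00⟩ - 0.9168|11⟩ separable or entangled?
Entangled

Writing the state as a|00⟩ + b|01⟩ + c|10⟩ + d|11⟩, it is a product state iff ad − bc = 0.
Here (a, b, c, d) = (-0.3993, 0, 0, -0.9168): ad − bc = (-0.3993)(-0.9168) − (0)(0) = 0.3661 ≠ 0, so the state is entangled.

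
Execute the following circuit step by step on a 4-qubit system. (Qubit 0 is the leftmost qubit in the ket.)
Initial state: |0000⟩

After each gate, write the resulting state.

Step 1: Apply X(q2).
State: |0010⟩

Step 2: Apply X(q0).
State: |1010⟩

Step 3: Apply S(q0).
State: i|1010⟩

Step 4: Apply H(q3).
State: (1/√2)i|1010⟩ + (1/√2)i|1011⟩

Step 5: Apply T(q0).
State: (-1/2 + (1/2)i)|1010⟩ + (-1/2 + (1/2)i)|1011⟩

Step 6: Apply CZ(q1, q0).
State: (-1/2 + (1/2)i)|1010⟩ + (-1/2 + (1/2)i)|1011⟩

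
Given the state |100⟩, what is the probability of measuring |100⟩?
1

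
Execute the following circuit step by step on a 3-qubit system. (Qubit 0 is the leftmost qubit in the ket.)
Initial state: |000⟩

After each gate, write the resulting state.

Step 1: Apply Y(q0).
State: i|100⟩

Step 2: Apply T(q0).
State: (-1/√2 + (1/√2)i)|100⟩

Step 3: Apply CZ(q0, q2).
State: (-1/√2 + (1/√2)i)|100⟩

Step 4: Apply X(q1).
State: (-1/√2 + (1/√2)i)|110⟩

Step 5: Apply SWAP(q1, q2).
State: (-1/√2 + (1/√2)i)|101⟩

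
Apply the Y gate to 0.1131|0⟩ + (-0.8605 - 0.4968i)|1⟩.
(-0.4968 + 0.8605i)|0⟩ + 0.1131i|1⟩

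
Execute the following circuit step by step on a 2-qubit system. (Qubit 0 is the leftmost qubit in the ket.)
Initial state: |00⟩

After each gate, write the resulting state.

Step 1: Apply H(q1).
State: 1/√2|00⟩ + 1/√2|01⟩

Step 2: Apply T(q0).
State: 1/√2|00⟩ + 1/√2|01⟩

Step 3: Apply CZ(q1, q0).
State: 1/√2|00⟩ + 1/√2|01⟩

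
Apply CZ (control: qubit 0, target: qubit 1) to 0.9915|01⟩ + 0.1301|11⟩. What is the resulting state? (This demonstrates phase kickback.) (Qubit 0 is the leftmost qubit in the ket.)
0.9915|01⟩ - 0.1301|11⟩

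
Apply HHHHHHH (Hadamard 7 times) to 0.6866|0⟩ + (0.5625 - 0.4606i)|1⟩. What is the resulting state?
(0.8832 - 0.3257i)|0⟩ + (0.08775 + 0.3257i)|1⟩

H² = I, so H^7 = H: a single Hadamard. With (a, b) = (0.6866, (0.5625 - 0.4606i)), H gives ((a + b)/√2, (a − b)/√2) = ((0.8832 - 0.3257i), (0.08775 + 0.3257i)).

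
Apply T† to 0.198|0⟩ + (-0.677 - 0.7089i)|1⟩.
0.198|0⟩ + (-0.98 - 0.02256i)|1⟩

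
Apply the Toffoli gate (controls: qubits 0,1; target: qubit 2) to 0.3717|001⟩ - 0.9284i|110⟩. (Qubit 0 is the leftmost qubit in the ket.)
0.3717|001⟩ - 0.9284i|111⟩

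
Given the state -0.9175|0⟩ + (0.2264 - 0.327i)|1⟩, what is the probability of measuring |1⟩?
0.1582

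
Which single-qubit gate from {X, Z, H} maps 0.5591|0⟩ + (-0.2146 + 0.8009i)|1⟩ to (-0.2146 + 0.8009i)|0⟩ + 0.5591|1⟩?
X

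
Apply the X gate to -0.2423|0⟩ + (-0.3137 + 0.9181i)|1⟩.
(-0.3137 + 0.9181i)|0⟩ - 0.2423|1⟩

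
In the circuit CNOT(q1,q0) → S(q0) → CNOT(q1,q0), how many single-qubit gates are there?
1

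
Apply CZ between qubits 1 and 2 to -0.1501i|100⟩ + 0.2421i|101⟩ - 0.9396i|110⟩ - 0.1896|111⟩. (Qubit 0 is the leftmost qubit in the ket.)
-0.1501i|100⟩ + 0.2421i|101⟩ - 0.9396i|110⟩ + 0.1896|111⟩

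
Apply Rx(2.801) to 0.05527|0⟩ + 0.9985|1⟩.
(0.009367 - 0.9841i)|0⟩ + (0.1692 - 0.05447i)|1⟩

Rx(2.801) = [[cos(θ/2), −i·sin(θ/2)], [−i·sin(θ/2), cos(θ/2)]]; θ = 2.801, cos(θ/2) ≈ 0.169474, sin(θ/2) ≈ 0.985535.
With a = amp(|0⟩) = 0.05527 and b = amp(|1⟩) = 0.9985:
new amp(|0⟩) = (0.169474)·a + (-0.985535i)·b = (0.009367 - 0.9841i)
new amp(|1⟩) = (-0.985535i)·a + (0.169474)·b = (0.1692 - 0.05447i)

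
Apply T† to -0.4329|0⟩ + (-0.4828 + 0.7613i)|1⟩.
-0.4329|0⟩ + (0.1969 + 0.8797i)|1⟩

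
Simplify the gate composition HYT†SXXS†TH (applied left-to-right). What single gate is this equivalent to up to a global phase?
Y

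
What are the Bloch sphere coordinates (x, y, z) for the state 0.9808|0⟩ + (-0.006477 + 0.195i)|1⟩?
(-0.01271, 0.3825, 0.9239)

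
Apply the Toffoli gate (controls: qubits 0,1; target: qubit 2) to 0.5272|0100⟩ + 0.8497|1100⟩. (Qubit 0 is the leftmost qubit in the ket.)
0.5272|0100⟩ + 0.8497|1110⟩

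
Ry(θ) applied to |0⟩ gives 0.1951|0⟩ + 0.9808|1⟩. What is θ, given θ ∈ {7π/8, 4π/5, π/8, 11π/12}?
7π/8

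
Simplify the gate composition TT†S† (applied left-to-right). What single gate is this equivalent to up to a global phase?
S†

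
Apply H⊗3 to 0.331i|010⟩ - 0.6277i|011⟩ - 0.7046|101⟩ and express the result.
(-0.2491 - 0.1049i)|000⟩ + (0.2491 + 0.339i)|001⟩ + (-0.2491 + 0.1049i)|010⟩ + (0.2491 - 0.339i)|011⟩ + (0.2491 - 0.1049i)|100⟩ + (-0.2491 + 0.339i)|101⟩ + (0.2491 + 0.1049i)|110⟩ + (-0.2491 - 0.339i)|111⟩

H⊗3 gives amp(|y⟩) = (1/2√2) Σ_x (−1)^(x·y) amp(|x⟩), where x·y is the number of positions in which both x and y have a 1.
|000⟩: (0.331i - 0.6277i - 0.7046)/(2√2) = (-0.2491 - 0.1049i)
|001⟩: (0.331i + 0.6277i + 0.7046)/(2√2) = (0.2491 + 0.339i)
|010⟩: (-0.331i + 0.6277i - 0.7046)/(2√2) = (-0.2491 + 0.1049i)
|011⟩: (-0.331i - 0.6277i + 0.7046)/(2√2) = (0.2491 - 0.339i)
|100⟩: (0.331i - 0.6277i + 0.7046)/(2√2) = (0.2491 - 0.1049i)
|101⟩: (0.331i + 0.6277i - 0.7046)/(2√2) = (-0.2491 + 0.339i)
|110⟩: (-0.331i + 0.6277i + 0.7046)/(2√2) = (0.2491 + 0.1049i)
|111⟩: (-0.331i - 0.6277i - 0.7046)/(2√2) = (-0.2491 - 0.339i)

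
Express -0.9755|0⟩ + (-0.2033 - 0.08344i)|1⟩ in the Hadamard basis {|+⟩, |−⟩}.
(-0.8335 - 0.059i)|+⟩ + (-0.546 + 0.059i)|−⟩

With |ψ⟩ = α|0⟩ + β|1⟩, the Hadamard-basis coefficients are ⟨+|ψ⟩ = (α + β)/√2 and ⟨−|ψ⟩ = (α − β)/√2.
Here α = -0.9755, β = (-0.2033 - 0.08344i): (α + β)/√2 = (-0.8335 - 0.059i), (α − β)/√2 = (-0.546 + 0.059i).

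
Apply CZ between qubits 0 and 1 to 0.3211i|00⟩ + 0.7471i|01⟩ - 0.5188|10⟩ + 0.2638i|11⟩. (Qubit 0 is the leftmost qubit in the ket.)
0.3211i|00⟩ + 0.7471i|01⟩ - 0.5188|10⟩ - 0.2638i|11⟩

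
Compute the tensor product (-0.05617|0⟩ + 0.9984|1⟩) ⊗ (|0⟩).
-0.05617|00⟩ + 0.9984|10⟩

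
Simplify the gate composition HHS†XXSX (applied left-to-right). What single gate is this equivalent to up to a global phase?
X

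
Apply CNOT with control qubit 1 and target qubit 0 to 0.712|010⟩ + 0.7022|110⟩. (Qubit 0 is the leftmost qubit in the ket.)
0.7022|010⟩ + 0.712|110⟩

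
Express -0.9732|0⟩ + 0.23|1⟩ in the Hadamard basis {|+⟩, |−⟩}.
-0.5255|+⟩ - 0.8508|−⟩

With |ψ⟩ = α|0⟩ + β|1⟩, the Hadamard-basis coefficients are ⟨+|ψ⟩ = (α + β)/√2 and ⟨−|ψ⟩ = (α − β)/√2.
Here α = -0.9732, β = 0.23: (α + β)/√2 = -0.5255, (α − β)/√2 = -0.8508.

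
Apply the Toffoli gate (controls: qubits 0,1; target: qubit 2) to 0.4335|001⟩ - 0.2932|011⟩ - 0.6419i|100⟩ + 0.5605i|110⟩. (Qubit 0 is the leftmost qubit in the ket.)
0.4335|001⟩ - 0.2932|011⟩ - 0.6419i|100⟩ + 0.5605i|111⟩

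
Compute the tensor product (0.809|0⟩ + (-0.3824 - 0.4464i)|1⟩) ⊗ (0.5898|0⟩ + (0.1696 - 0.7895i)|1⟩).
0.4771|00⟩ + (0.1372 - 0.6387i)|01⟩ + (-0.2255 - 0.2633i)|10⟩ + (-0.4173 + 0.2262i)|11⟩

amp(|b₁b₂…⟩) = product of the factor amplitudes for bits b₁, b₂, …; only kets whose every factor amplitude is nonzero survive.
|00⟩: (0.809)(0.5898) = 0.4771
|01⟩: (0.809)(0.1696 - 0.7895i) = (0.1372 - 0.6387i)
|10⟩: (-0.3824 - 0.4464i)(0.5898) = (-0.2255 - 0.2633i)
|11⟩: (-0.3824 - 0.4464i)(0.1696 - 0.7895i) = (-0.4173 + 0.2262i)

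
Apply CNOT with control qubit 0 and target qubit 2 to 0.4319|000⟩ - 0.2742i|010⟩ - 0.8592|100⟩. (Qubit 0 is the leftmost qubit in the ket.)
0.4319|000⟩ - 0.2742i|010⟩ - 0.8592|101⟩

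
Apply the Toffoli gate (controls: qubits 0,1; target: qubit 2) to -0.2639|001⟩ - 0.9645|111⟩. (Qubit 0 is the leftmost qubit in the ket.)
-0.2639|001⟩ - 0.9645|110⟩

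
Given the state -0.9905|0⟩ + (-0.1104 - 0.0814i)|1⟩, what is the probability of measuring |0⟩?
0.9811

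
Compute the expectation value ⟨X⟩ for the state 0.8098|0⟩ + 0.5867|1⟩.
0.9502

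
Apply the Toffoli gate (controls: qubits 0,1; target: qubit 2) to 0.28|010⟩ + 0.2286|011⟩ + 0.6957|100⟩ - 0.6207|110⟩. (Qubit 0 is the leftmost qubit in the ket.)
0.28|010⟩ + 0.2286|011⟩ + 0.6957|100⟩ - 0.6207|111⟩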